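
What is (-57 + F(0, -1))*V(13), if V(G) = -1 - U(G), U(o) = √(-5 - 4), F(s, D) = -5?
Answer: 62 + 186*I ≈ 62.0 + 186.0*I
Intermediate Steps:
U(o) = 3*I (U(o) = √(-9) = 3*I)
V(G) = -1 - 3*I
(-57 + F(0, -1))*V(13) = (-57 - 5)*(-1 - 3*I) = -62*(-1 - 3*I) = 62 + 186*I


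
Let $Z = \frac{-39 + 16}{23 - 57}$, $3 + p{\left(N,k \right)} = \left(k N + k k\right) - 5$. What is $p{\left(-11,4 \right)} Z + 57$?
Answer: $\frac{555}{17} \approx 32.647$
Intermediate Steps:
$p{\left(N,k \right)} = -8 + k^{2} + N k$ ($p{\left(N,k \right)} = -3 - \left(5 - k N - k k\right) = -3 - \left(5 - k^{2} - N k\right) = -3 + \left(-5 + k^{2} + N k\right) = -8 + k^{2} + N k$)
$Z = \frac{23}{34}$ ($Z = - \frac{23}{-34} = \left(-23\right) \left(- \frac{1}{34}\right) = \frac{23}{34} \approx 0.67647$)
$p{\left(-11,4 \right)} Z + 57 = \left(-8 + 4^{2} - 44\right) \frac{23}{34} + 57 = \left(-8 + 16 - 44\right) \frac{23}{34} + 57 = \left(-36\right) \frac{23}{34} + 57 = - \frac{414}{17} + 57 = \frac{555}{17}$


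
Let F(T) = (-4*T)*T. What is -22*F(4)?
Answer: 1408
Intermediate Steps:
F(T) = -4*T²
-22*F(4) = -(-88)*4² = -(-88)*16 = -22*(-64) = 1408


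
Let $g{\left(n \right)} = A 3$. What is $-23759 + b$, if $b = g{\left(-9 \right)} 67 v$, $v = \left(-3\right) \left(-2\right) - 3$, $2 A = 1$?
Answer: $- \frac{46915}{2} \approx -23458.0$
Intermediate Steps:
$A = \frac{1}{2}$ ($A = \frac{1}{2} \cdot 1 = \frac{1}{2} \approx 0.5$)
$g{\left(n \right)} = \frac{3}{2}$ ($g{\left(n \right)} = \frac{1}{2} \cdot 3 = \frac{3}{2}$)
$v = 3$ ($v = 6 - 3 = 3$)
$b = \frac{603}{2}$ ($b = \frac{3}{2} \cdot 67 \cdot 3 = \frac{201}{2} \cdot 3 = \frac{603}{2} \approx 301.5$)
$-23759 + b = -23759 + \frac{603}{2} = - \frac{46915}{2}$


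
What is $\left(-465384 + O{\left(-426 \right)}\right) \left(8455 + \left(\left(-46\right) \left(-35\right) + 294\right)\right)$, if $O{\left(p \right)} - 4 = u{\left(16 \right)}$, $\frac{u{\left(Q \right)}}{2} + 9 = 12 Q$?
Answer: $-4817080026$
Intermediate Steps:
$u{\left(Q \right)} = -18 + 24 Q$ ($u{\left(Q \right)} = -18 + 2 \cdot 12 Q = -18 + 24 Q$)
$O{\left(p \right)} = 370$ ($O{\left(p \right)} = 4 + \left(-18 + 24 \cdot 16\right) = 4 + \left(-18 + 384\right) = 4 + 366 = 370$)
$\left(-465384 + O{\left(-426 \right)}\right) \left(8455 + \left(\left(-46\right) \left(-35\right) + 294\right)\right) = \left(-465384 + 370\right) \left(8455 + \left(\left(-46\right) \left(-35\right) + 294\right)\right) = - 465014 \left(8455 + \left(1610 + 294\right)\right) = - 465014 \left(8455 + 1904\right) = \left(-465014\right) 10359 = -4817080026$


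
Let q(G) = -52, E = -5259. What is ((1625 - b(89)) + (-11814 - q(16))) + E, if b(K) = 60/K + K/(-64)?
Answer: -87691535/5696 ≈ -15395.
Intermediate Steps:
b(K) = 60/K - K/64 (b(K) = 60/K + K*(-1/64) = 60/K - K/64)
((1625 - b(89)) + (-11814 - q(16))) + E = ((1625 - (60/89 - 1/64*89)) + (-11814 - 1*(-52))) - 5259 = ((1625 - (60*(1/89) - 89/64)) + (-11814 + 52)) - 5259 = ((1625 - (60/89 - 89/64)) - 11762) - 5259 = ((1625 - 1*(-4081/5696)) - 11762) - 5259 = ((1625 + 4081/5696) - 11762) - 5259 = (9260081/5696 - 11762) - 5259 = -57736271/5696 - 5259 = -87691535/5696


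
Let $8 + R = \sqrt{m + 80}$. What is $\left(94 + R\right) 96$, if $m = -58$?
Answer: $8256 + 96 \sqrt{22} \approx 8706.3$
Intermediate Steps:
$R = -8 + \sqrt{22}$ ($R = -8 + \sqrt{-58 + 80} = -8 + \sqrt{22} \approx -3.3096$)
$\left(94 + R\right) 96 = \left(94 - \left(8 - \sqrt{22}\right)\right) 96 = \left(86 + \sqrt{22}\right) 96 = 8256 + 96 \sqrt{22}$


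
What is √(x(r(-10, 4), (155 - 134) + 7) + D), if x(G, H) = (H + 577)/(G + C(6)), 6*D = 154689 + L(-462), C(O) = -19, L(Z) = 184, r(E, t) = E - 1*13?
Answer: √11376813/21 ≈ 160.62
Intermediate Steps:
r(E, t) = -13 + E (r(E, t) = E - 13 = -13 + E)
D = 154873/6 (D = (154689 + 184)/6 = (⅙)*154873 = 154873/6 ≈ 25812.)
x(G, H) = (577 + H)/(-19 + G) (x(G, H) = (H + 577)/(G - 19) = (577 + H)/(-19 + G))
√(x(r(-10, 4), (155 - 134) + 7) + D) = √((577 + ((155 - 134) + 7))/(-19 + (-13 - 10)) + 154873/6) = √((577 + (21 + 7))/(-19 - 23) + 154873/6) = √((577 + 28)/(-42) + 154873/6) = √(-1/42*605 + 154873/6) = √(-605/42 + 154873/6) = √(541753/21) = √11376813/21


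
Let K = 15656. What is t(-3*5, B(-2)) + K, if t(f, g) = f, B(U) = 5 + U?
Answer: 15641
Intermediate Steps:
t(-3*5, B(-2)) + K = -3*5 + 15656 = -15 + 15656 = 15641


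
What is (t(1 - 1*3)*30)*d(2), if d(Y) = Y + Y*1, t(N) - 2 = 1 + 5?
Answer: 960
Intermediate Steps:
t(N) = 8 (t(N) = 2 + (1 + 5) = 2 + 6 = 8)
d(Y) = 2*Y (d(Y) = Y + Y = 2*Y)
(t(1 - 1*3)*30)*d(2) = (8*30)*(2*2) = 240*4 = 960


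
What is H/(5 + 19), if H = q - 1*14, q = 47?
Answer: 11/8 ≈ 1.3750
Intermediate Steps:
H = 33 (H = 47 - 1*14 = 47 - 14 = 33)
H/(5 + 19) = 33/(5 + 19) = 33/24 = 33*(1/24) = 11/8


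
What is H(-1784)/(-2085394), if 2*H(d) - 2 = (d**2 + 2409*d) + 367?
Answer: 1114631/4170788 ≈ 0.26725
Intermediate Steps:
H(d) = 369/2 + d**2/2 + 2409*d/2 (H(d) = 1 + ((d**2 + 2409*d) + 367)/2 = 1 + (367 + d**2 + 2409*d)/2 = 1 + (367/2 + d**2/2 + 2409*d/2) = 369/2 + d**2/2 + 2409*d/2)
H(-1784)/(-2085394) = (369/2 + (1/2)*(-1784)**2 + (2409/2)*(-1784))/(-2085394) = (369/2 + (1/2)*3182656 - 2148828)*(-1/2085394) = (369/2 + 1591328 - 2148828)*(-1/2085394) = -1114631/2*(-1/2085394) = 1114631/4170788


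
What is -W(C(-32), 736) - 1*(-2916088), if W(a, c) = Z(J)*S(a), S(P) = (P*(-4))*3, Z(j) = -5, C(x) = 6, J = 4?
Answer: 2915728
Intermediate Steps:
S(P) = -12*P (S(P) = -4*P*3 = -12*P)
W(a, c) = 60*a (W(a, c) = -(-60)*a = 60*a)
-W(C(-32), 736) - 1*(-2916088) = -60*6 - 1*(-2916088) = -1*360 + 2916088 = -360 + 2916088 = 2915728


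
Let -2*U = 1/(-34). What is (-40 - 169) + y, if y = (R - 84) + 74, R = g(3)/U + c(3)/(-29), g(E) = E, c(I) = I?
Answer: -438/29 ≈ -15.103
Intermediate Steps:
U = 1/68 (U = -½/(-34) = -½*(-1/34) = 1/68 ≈ 0.014706)
R = 5913/29 (R = 3/(1/68) + 3/(-29) = 3*68 + 3*(-1/29) = 204 - 3/29 = 5913/29 ≈ 203.90)
y = 5623/29 (y = (5913/29 - 84) + 74 = 3477/29 + 74 = 5623/29 ≈ 193.90)
(-40 - 169) + y = (-40 - 169) + 5623/29 = -209 + 5623/29 = -438/29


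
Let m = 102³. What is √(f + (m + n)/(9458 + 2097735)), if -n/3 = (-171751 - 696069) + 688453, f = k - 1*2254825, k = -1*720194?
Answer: I*√13209861454197491094/2107193 ≈ 1724.8*I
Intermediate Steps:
k = -720194
f = -2975019 (f = -720194 - 1*2254825 = -720194 - 2254825 = -2975019)
m = 1061208
n = 538101 (n = -3*((-171751 - 696069) + 688453) = -3*(-867820 + 688453) = -3*(-179367) = 538101)
√(f + (m + n)/(9458 + 2097735)) = √(-2975019 + (1061208 + 538101)/(9458 + 2097735)) = √(-2975019 + 1599309/2107193) = √(-6268937612358/2107193) = I*√13209861454197491094/2107193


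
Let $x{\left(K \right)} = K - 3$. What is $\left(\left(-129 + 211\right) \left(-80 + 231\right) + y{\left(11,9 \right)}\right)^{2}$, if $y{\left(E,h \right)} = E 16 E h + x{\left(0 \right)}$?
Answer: $888218809$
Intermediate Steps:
$x{\left(K \right)} = -3 + K$
$y{\left(E,h \right)} = -3 + 16 h E^{2}$ ($y{\left(E,h \right)} = E 16 E h + \left(-3 + 0\right) = 16 E E h - 3 = 16 E^{2} h - 3 = 16 h E^{2} - 3 = -3 + 16 h E^{2}$)
$\left(\left(-129 + 211\right) \left(-80 + 231\right) + y{\left(11,9 \right)}\right)^{2} = \left(\left(-129 + 211\right) \left(-80 + 231\right) - \left(3 - 144 \cdot 11^{2}\right)\right)^{2} = \left(82 \cdot 151 - \left(3 - 17424\right)\right)^{2} = \left(12382 + \left(-3 + 17424\right)\right)^{2} = \left(12382 + 17421\right)^{2} = 29803^{2} = 888218809$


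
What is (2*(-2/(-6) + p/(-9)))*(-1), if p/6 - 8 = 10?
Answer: 70/3 ≈ 23.333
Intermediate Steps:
p = 108 (p = 48 + 6*10 = 48 + 60 = 108)
(2*(-2/(-6) + p/(-9)))*(-1) = (2*(-2/(-6) + 108/(-9)))*(-1) = (2*(-2*(-⅙) + 108*(-⅑)))*(-1) = (2*(⅓ - 12))*(-1) = (2*(-35/3))*(-1) = -70/3*(-1) = 70/3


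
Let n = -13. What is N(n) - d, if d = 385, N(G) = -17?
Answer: -402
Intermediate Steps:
N(n) - d = -17 - 1*385 = -17 - 385 = -402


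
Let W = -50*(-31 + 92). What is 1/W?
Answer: -1/3050 ≈ -0.00032787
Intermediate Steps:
W = -3050 (W = -50*61 = -3050)
1/W = 1/(-3050) = -1/3050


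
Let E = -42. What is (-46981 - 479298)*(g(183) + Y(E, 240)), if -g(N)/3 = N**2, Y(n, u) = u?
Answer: 52747365333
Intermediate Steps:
g(N) = -3*N**2
(-46981 - 479298)*(g(183) + Y(E, 240)) = (-46981 - 479298)*(-3*183**2 + 240) = -526279*(-3*33489 + 240) = -526279*(-100467 + 240) = -526279*(-100227) = 52747365333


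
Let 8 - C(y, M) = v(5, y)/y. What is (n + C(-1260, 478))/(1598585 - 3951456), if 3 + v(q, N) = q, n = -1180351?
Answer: 743616089/1482308730 ≈ 0.50166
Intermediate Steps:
v(q, N) = -3 + q
C(y, M) = 8 - 2/y (C(y, M) = 8 - (-3 + 5)/y = 8 - 2/y)
(n + C(-1260, 478))/(1598585 - 3951456) = (-1180351 + (8 - 2/(-1260)))/(1598585 - 3951456) = (-1180351 + (8 - 2*(-1/1260)))/(-2352871) = (-1180351 + (8 + 1/630))*(-1/2352871) = (-1180351 + 5041/630)*(-1/2352871) = -743616089/630*(-1/2352871) = 743616089/1482308730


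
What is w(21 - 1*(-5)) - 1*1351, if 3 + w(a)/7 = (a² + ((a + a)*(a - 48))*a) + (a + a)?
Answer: -204484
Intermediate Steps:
w(a) = -21 + 7*a² + 14*a + 14*a²*(-48 + a) (w(a) = -21 + 7*((a² + ((a + a)*(a - 48))*a) + (a + a)) = -21 + 7*((a² + ((2*a)*(-48 + a))*a) + 2*a) = -21 + 7*((a² + (2*a*(-48 + a))*a) + 2*a) = -21 + 7*((a² + 2*a²*(-48 + a)) + 2*a) = -21 + 7*(a² + 2*a + 2*a²*(-48 + a)) = -21 + (7*a² + 14*a + 14*a²*(-48 + a)) = -21 + 7*a² + 14*a + 14*a²*(-48 + a))
w(21 - 1*(-5)) - 1*1351 = (-21 - 665*(21 - 1*(-5))² + 14*(21 - 1*(-5)) + 14*(21 - 1*(-5))³) - 1*1351 = (-21 - 665*(21 + 5)² + 14*(21 + 5) + 14*(21 + 5)³) - 1351 = (-21 - 665*26² + 14*26 + 14*26³) - 1351 = (-21 - 665*676 + 364 + 14*17576) - 1351 = (-21 - 449540 + 364 + 246064) - 1351 = -203133 - 1351 = -204484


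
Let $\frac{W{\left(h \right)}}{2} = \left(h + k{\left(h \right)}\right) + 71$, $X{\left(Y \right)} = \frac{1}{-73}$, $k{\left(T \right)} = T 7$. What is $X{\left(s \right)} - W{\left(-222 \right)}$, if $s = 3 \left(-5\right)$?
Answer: $\frac{248929}{73} \approx 3410.0$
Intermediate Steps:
$k{\left(T \right)} = 7 T$
$s = -15$
$X{\left(Y \right)} = - \frac{1}{73}$
$W{\left(h \right)} = 142 + 16 h$ ($W{\left(h \right)} = 2 \left(\left(h + 7 h\right) + 71\right) = 2 \left(8 h + 71\right) = 2 \left(71 + 8 h\right) = 142 + 16 h$)
$X{\left(s \right)} - W{\left(-222 \right)} = - \frac{1}{73} - \left(142 + 16 \left(-222\right)\right) = - \frac{1}{73} - \left(142 - 3552\right) = - \frac{1}{73} - -3410 = - \frac{1}{73} + 3410 = \frac{248929}{73}$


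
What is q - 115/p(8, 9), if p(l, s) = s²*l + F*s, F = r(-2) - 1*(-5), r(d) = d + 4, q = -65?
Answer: -46330/711 ≈ -65.162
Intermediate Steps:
r(d) = 4 + d
F = 7 (F = (4 - 2) - 1*(-5) = 2 + 5 = 7)
p(l, s) = 7*s + l*s² (p(l, s) = s²*l + 7*s = l*s² + 7*s = 7*s + l*s²)
q - 115/p(8, 9) = -65 - 115/(9*(7 + 8*9)) = -65 - 115/(9*(7 + 72)) = -65 - 115/(9*79) = -65 - 115/711 = -46330/711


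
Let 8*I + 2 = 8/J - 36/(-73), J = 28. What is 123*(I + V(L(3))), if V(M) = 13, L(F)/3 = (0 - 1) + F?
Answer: 807495/511 ≈ 1580.2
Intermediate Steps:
L(F) = -3 + 3*F (L(F) = 3*((0 - 1) + F) = 3*(-1 + F) = -3 + 3*F)
I = -78/511 (I = -¼ + (8/28 - 36/(-73))/8 = -¼ + (8*(1/28) - 36*(-1/73))/8 = -¼ + (2/7 + 36/73)/8 = -¼ + (⅛)*(398/511) = -¼ + 199/2044 = -78/511 ≈ -0.15264)
123*(I + V(L(3))) = 123*(-78/511 + 13) = 123*(6565/511) = 807495/511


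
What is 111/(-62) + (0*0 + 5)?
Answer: 199/62 ≈ 3.2097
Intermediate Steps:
111/(-62) + (0*0 + 5) = 111*(-1/62) + (0 + 5) = -111/62 + 5 = 199/62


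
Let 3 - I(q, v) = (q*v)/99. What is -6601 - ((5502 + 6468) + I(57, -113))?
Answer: -615089/33 ≈ -18639.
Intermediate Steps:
I(q, v) = 3 - q*v/99
-6601 - ((5502 + 6468) + I(57, -113)) = -6601 - ((5502 + 6468) + (3 - 1/99*57*(-113))) = -6601 - (11970 + (3 + 2147/33)) = -6601 - (11970 + 2246/33) = -6601 - 1*397256/33 = -6601 - 397256/33 = -615089/33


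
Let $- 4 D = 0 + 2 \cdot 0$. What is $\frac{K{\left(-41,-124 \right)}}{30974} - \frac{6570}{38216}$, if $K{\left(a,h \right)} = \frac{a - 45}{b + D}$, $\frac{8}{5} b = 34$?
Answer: $- \frac{254567303}{1479627980} \approx -0.17205$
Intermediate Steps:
$b = \frac{85}{4}$ ($b = \frac{5}{8} \cdot 34 = \frac{85}{4} \approx 21.25$)
$D = 0$ ($D = - \frac{0 + 2 \cdot 0}{4} = - \frac{0 + 0}{4} = \left(- \frac{1}{4}\right) 0 = 0$)
$K{\left(a,h \right)} = - \frac{36}{17} + \frac{4 a}{85}$ ($K{\left(a,h \right)} = \frac{a - 45}{\frac{85}{4} + 0} = \frac{-45 + a}{\frac{85}{4}} = \left(-45 + a\right) \frac{4}{85} = - \frac{36}{17} + \frac{4 a}{85}$)
$\frac{K{\left(-41,-124 \right)}}{30974} - \frac{6570}{38216} = \frac{- \frac{36}{17} + \frac{4}{85} \left(-41\right)}{30974} - \frac{6570}{38216} = \left(- \frac{36}{17} - \frac{164}{85}\right) \frac{1}{30974} - \frac{3285}{19108} = \left(- \frac{344}{85}\right) \frac{1}{30974} - \frac{3285}{19108} = - \frac{172}{1316395} - \frac{3285}{19108} = - \frac{254567303}{1479627980}$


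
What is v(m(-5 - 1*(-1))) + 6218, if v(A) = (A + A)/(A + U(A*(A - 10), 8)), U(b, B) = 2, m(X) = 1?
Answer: 18656/3 ≈ 6218.7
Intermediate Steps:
v(A) = 2*A/(2 + A) (v(A) = (A + A)/(A + 2) = (2*A)/(2 + A) = 2*A/(2 + A))
v(m(-5 - 1*(-1))) + 6218 = 2*1/(2 + 1) + 6218 = 2*1/3 + 6218 = 2*1*(1/3) + 6218 = 2/3 + 6218 = 18656/3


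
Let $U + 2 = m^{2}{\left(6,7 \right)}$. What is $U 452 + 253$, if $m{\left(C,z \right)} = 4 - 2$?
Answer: $1157$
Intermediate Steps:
$m{\left(C,z \right)} = 2$ ($m{\left(C,z \right)} = 4 - 2 = 2$)
$U = 2$ ($U = -2 + 2^{2} = -2 + 4 = 2$)
$U 452 + 253 = 2 \cdot 452 + 253 = 904 + 253 = 1157$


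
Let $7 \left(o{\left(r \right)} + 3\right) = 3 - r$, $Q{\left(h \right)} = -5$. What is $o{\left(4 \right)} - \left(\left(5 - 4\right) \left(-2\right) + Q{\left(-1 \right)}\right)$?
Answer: $\frac{27}{7} \approx 3.8571$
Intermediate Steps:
$o{\left(r \right)} = - \frac{18}{7} - \frac{r}{7}$ ($o{\left(r \right)} = -3 + \frac{3 - r}{7} = -3 - \left(- \frac{3}{7} + \frac{r}{7}\right) = - \frac{18}{7} - \frac{r}{7}$)
$o{\left(4 \right)} - \left(\left(5 - 4\right) \left(-2\right) + Q{\left(-1 \right)}\right) = \left(- \frac{18}{7} - \frac{4}{7}\right) - \left(\left(5 - 4\right) \left(-2\right) - 5\right) = \left(- \frac{18}{7} - \frac{4}{7}\right) - \left(1 \left(-2\right) - 5\right) = - \frac{22}{7} - \left(-2 - 5\right) = - \frac{22}{7} - -7 = - \frac{22}{7} + 7 = \frac{27}{7}$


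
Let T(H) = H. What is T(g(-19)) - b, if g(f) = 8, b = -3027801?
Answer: 3027809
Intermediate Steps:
T(g(-19)) - b = 8 - 1*(-3027801) = 8 + 3027801 = 3027809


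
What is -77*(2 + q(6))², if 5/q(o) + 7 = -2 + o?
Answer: -77/9 ≈ -8.5556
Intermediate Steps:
q(o) = 5/(-9 + o) (q(o) = 5/(-7 + (-2 + o)) = 5/(-9 + o))
-77*(2 + q(6))² = -77*(2 + 5/(-9 + 6))² = -77*(2 + 5/(-3))² = -77*(2 + 5*(-⅓))² = -77*(2 - 5/3)² = -77*(⅓)² = -77*⅑ = -77/9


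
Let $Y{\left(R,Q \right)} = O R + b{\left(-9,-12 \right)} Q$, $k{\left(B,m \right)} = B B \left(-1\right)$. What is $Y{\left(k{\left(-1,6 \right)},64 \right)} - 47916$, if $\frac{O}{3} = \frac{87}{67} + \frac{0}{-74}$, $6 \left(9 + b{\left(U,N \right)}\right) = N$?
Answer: $- \frac{3257801}{67} \approx -48624.0$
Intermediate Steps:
$b{\left(U,N \right)} = -9 + \frac{N}{6}$
$k{\left(B,m \right)} = - B^{2}$ ($k{\left(B,m \right)} = B^{2} \left(-1\right) = - B^{2}$)
$O = \frac{261}{67}$ ($O = 3 \left(\frac{87}{67} + \frac{0}{-74}\right) = 3 \left(87 \cdot \frac{1}{67} + 0 \left(- \frac{1}{74}\right)\right) = 3 \left(\frac{87}{67} + 0\right) = 3 \cdot \frac{87}{67} = \frac{261}{67} \approx 3.8955$)
$Y{\left(R,Q \right)} = - 11 Q + \frac{261 R}{67}$ ($Y{\left(R,Q \right)} = \frac{261 R}{67} + \left(-9 + \frac{1}{6} \left(-12\right)\right) Q = \frac{261 R}{67} + \left(-9 - 2\right) Q = \frac{261 R}{67} - 11 Q = - 11 Q + \frac{261 R}{67}$)
$Y{\left(k{\left(-1,6 \right)},64 \right)} - 47916 = \left(\left(-11\right) 64 + \frac{261 \left(- \left(-1\right)^{2}\right)}{67}\right) - 47916 = \left(-704 + \frac{261 \left(\left(-1\right) 1\right)}{67}\right) - 47916 = \left(-704 + \frac{261}{67} \left(-1\right)\right) - 47916 = \left(-704 - \frac{261}{67}\right) - 47916 = - \frac{47429}{67} - 47916 = - \frac{3257801}{67}$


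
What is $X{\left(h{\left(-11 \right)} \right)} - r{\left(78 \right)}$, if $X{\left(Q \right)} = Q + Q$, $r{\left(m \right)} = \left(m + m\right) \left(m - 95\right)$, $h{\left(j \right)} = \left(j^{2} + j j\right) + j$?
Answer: $3114$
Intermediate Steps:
$h{\left(j \right)} = j + 2 j^{2}$ ($h{\left(j \right)} = \left(j^{2} + j^{2}\right) + j = 2 j^{2} + j = j + 2 j^{2}$)
$r{\left(m \right)} = 2 m \left(-95 + m\right)$
$X{\left(Q \right)} = 2 Q$
$X{\left(h{\left(-11 \right)} \right)} - r{\left(78 \right)} = 2 \left(- 11 \left(1 + 2 \left(-11\right)\right)\right) - 2 \cdot 78 \left(-95 + 78\right) = 2 \left(- 11 \left(1 - 22\right)\right) - 2 \cdot 78 \left(-17\right) = 2 \left(\left(-11\right) \left(-21\right)\right) - -2652 = 2 \cdot 231 + 2652 = 462 + 2652 = 3114$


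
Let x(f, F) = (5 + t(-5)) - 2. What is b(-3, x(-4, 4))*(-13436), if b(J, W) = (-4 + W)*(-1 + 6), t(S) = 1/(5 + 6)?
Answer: 671800/11 ≈ 61073.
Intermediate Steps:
t(S) = 1/11
x(f, F) = 34/11 (x(f, F) = (5 + 1/11) - 2 = 56/11 - 2 = 34/11)
b(J, W) = -20 + 5*W (b(J, W) = (-4 + W)*5 = -20 + 5*W)
b(-3, x(-4, 4))*(-13436) = (-20 + 5*(34/11))*(-13436) = (-20 + 170/11)*(-13436) = -50/11*(-13436) = 671800/11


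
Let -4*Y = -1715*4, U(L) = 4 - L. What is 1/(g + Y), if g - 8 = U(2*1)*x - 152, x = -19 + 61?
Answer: 1/1655 ≈ 0.00060423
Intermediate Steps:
x = 42
g = -60 (g = 8 + ((4 - 2)*42 - 152) = 8 + (2*42 - 152) = 8 + (84 - 152) = 8 - 68 = -60)
Y = 1715 (Y = -(-1715)*4/4 = -¼*(-6860) = 1715)
1/(g + Y) = 1/(-60 + 1715) = 1/1655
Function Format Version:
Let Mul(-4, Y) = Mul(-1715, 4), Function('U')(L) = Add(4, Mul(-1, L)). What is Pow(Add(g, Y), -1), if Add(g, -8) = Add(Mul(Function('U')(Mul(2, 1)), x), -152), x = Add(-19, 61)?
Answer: Rational(1, 1655) ≈ 0.00060423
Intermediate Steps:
x = 42
g = -60 (g = Add(8, Add(Mul(Add(4, Mul(-1, Mul(2, 1))), 42), -152)) = Add(8, Add(Mul(Add(4, Mul(-1, 2)), 42), -152)) = Add(8, Add(Mul(Add(4, -2), 42), -152)) = Add(8, Add(Mul(2, 42), -152)) = Add(8, Add(84, -152)) = Add(8, -68) = -60)
Y = 1715 (Y = Mul(Rational(-1, 4), Mul(-1715, 4)) = Mul(Rational(-1, 4), -6860) = 1715)
Pow(Add(g, Y), -1) = Pow(Add(-60, 1715), -1) = Pow(1655, -1) = Rational(1, 1655)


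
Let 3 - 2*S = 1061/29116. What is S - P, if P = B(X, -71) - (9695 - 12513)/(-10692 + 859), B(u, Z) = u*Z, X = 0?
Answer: 1012557847/572595256 ≈ 1.7684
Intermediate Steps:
B(u, Z) = Z*u
S = 86287/58232 (S = 3/2 - 1061/(2*29116) = 3/2 - ½*1061/29116 = 3/2 - 1061/58232 = 86287/58232 ≈ 1.4818)
P = -2818/9833 (P = -71*0 - (9695 - 12513)/(-10692 + 859) = 0 - (-2818)/(-9833) = 0 - (-2818)*(-1)/9833 = 0 - 1*2818/9833 = 0 - 2818/9833 = -2818/9833 ≈ -0.28659)
S - P = 86287/58232 - 1*(-2818/9833) = 86287/58232 + 2818/9833 = 1012557847/572595256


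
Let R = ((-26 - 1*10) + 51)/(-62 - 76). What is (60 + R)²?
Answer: 7590025/2116 ≈ 3587.0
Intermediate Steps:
R = -5/46 (R = ((-26 - 10) + 51)/(-138) = (-36 + 51)*(-1/138) = 15*(-1/138) = -5/46 ≈ -0.10870)
(60 + R)² = (60 - 5/46)² = (2755/46)² = 7590025/2116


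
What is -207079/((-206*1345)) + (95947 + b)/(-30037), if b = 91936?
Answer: -45836710887/8322351590 ≈ -5.5077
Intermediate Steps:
-207079/((-206*1345)) + (95947 + b)/(-30037) = -207079/((-206*1345)) + (95947 + 91936)/(-30037) = -207079/(-277070) + 187883*(-1/30037) = -207079*(-1/277070) - 187883/30037 = 207079/277070 - 187883/30037 = -45836710887/8322351590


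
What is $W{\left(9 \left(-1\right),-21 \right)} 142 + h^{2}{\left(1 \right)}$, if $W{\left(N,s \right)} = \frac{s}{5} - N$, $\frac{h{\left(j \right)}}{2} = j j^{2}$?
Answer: $\frac{3428}{5} \approx 685.6$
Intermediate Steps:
$h{\left(j \right)} = 2 j^{3}$ ($h{\left(j \right)} = 2 j j^{2} = 2 j^{3}$)
$W{\left(N,s \right)} = - N + \frac{s}{5}$ ($W{\left(N,s \right)} = s \frac{1}{5} - N = \frac{s}{5} - N = - N + \frac{s}{5}$)
$W{\left(9 \left(-1\right),-21 \right)} 142 + h^{2}{\left(1 \right)} = \left(- 9 \left(-1\right) + \frac{1}{5} \left(-21\right)\right) 142 + \left(2 \cdot 1^{3}\right)^{2} = \left(\left(-1\right) \left(-9\right) - \frac{21}{5}\right) 142 + \left(2 \cdot 1\right)^{2} = \left(9 - \frac{21}{5}\right) 142 + 2^{2} = \frac{24}{5} \cdot 142 + 4 = \frac{3408}{5} + 4 = \frac{3428}{5}$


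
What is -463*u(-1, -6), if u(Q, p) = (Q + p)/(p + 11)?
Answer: 3241/5 ≈ 648.20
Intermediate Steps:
u(Q, p) = (Q + p)/(11 + p)
-463*u(-1, -6) = -463*(-1 - 6)/(11 - 6) = -463*(-7)/5 = -463*(-7/5) = 3241/5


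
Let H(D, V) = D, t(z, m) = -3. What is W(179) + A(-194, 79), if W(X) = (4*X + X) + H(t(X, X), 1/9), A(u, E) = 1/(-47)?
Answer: 41923/47 ≈ 891.98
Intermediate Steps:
A(u, E) = -1/47
W(X) = -3 + 5*X (W(X) = (4*X + X) - 3 = 5*X - 3 = -3 + 5*X)
W(179) + A(-194, 79) = (-3 + 5*179) - 1/47 = (-3 + 895) - 1/47 = 892 - 1/47 = 41923/47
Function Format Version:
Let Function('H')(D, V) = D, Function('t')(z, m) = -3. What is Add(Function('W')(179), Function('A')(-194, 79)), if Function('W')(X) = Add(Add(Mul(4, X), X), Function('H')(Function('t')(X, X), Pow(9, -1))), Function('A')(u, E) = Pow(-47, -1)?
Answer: Rational(41923, 47) ≈ 891.98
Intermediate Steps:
Function('A')(u, E) = Rational(-1, 47)
Function('W')(X) = Add(-3, Mul(5, X)) (Function('W')(X) = Add(Add(Mul(4, X), X), -3) = Add(Mul(5, X), -3) = Add(-3, Mul(5, X)))
Add(Function('W')(179), Function('A')(-194, 79)) = Add(Add(-3, Mul(5, 179)), Rational(-1, 47)) = Add(Add(-3, 895), Rational(-1, 47)) = Add(892, Rational(-1, 47)) = Rational(41923, 47)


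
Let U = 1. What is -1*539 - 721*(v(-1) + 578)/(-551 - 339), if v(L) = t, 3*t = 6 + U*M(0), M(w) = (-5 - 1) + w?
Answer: -31486/445 ≈ -70.755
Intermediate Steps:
M(w) = -6 + w
t = 0 (t = (6 + 1*(-6 + 0))/3 = (6 + 1*(-6))/3 = (6 - 6)/3 = (⅓)*0 = 0)
v(L) = 0
-1*539 - 721*(v(-1) + 578)/(-551 - 339) = -1*539 - 721*(0 + 578)/(-551 - 339) = -539 - 416738/(-890) = -539 - 416738*(-1)/890 = -539 - 721*(-289/445) = -539 + 208369/445 = -31486/445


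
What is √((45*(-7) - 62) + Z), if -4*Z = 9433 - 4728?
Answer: I*√6213/2 ≈ 39.411*I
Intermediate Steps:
Z = -4705/4 (Z = -(9433 - 4728)/4 = -¼*4705 = -4705/4 ≈ -1176.3)
√((45*(-7) - 62) + Z) = √((45*(-7) - 62) - 4705/4) = √((-315 - 62) - 4705/4) = √(-377 - 4705/4) = √(-6213/4) = I*√6213/2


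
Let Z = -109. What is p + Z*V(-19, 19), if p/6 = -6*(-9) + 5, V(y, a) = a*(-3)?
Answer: 6567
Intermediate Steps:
V(y, a) = -3*a
p = 354 (p = 6*(-6*(-9) + 5) = 6*(54 + 5) = 6*59 = 354)
p + Z*V(-19, 19) = 354 - (-327)*19 = 354 - 109*(-57) = 354 + 6213 = 6567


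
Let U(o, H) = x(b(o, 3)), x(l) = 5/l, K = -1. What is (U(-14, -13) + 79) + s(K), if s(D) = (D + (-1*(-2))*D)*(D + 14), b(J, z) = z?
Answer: 125/3 ≈ 41.667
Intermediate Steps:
U(o, H) = 5/3
s(D) = 3*D*(14 + D) (s(D) = (D + 2*D)*(14 + D) = (3*D)*(14 + D) = 3*D*(14 + D))
(U(-14, -13) + 79) + s(K) = (5/3 + 79) + 3*(-1)*(14 - 1) = 242/3 + 3*(-1)*13 = 242/3 - 39 = 125/3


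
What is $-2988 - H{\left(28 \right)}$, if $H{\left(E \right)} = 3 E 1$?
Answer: $-3072$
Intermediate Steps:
$H{\left(E \right)} = 3 E$
$-2988 - H{\left(28 \right)} = -2988 - 3 \cdot 28 = -2988 - 84 = -3072$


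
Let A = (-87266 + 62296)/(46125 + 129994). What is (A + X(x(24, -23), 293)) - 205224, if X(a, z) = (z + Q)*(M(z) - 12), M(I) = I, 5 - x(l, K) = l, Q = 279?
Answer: -7835911518/176119 ≈ -44492.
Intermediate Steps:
x(l, K) = 5 - l
A = -24970/176119 ≈ -0.14178
X(a, z) = (-12 + z)*(279 + z) (X(a, z) = (z + 279)*(z - 12) = (279 + z)*(-12 + z) = (-12 + z)*(279 + z))
(A + X(x(24, -23), 293)) - 205224 = (-24970/176119 + (-3348 + 293**2 + 267*293)) - 205224 = (-24970/176119 + (-3348 + 85849 + 78231)) - 205224 = (-24970/176119 + 160732) - 205224 = 28307934138/176119 - 205224 = -7835911518/176119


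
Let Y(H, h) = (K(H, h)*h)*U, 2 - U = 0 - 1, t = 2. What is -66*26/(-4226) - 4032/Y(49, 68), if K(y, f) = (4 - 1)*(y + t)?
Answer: 507230/1831971 ≈ 0.27688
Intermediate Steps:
U = 3 (U = 2 - (0 - 1) = 2 - 1*(-1) = 2 + 1 = 3)
K(y, f) = 6 + 3*y (K(y, f) = (4 - 1)*(y + 2) = 3*(2 + y) = 6 + 3*y)
Y(H, h) = 3*h*(6 + 3*H) (Y(H, h) = ((6 + 3*H)*h)*3 = (h*(6 + 3*H))*3 = 3*h*(6 + 3*H))
-66*26/(-4226) - 4032/Y(49, 68) = -66*26/(-4226) - 4032*1/(612*(2 + 49)) = -1716*(-1/4226) - 4032/(9*68*51) = 858/2113 - 4032/31212 = 858/2113 - 4032*1/31212 = 858/2113 - 112/867 = 507230/1831971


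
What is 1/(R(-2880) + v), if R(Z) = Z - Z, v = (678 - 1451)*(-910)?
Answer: 1/703430 ≈ 1.4216e-6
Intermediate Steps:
v = 703430 (v = -773*(-910) = 703430)
R(Z) = 0
1/(R(-2880) + v) = 1/(0 + 703430) = 1/703430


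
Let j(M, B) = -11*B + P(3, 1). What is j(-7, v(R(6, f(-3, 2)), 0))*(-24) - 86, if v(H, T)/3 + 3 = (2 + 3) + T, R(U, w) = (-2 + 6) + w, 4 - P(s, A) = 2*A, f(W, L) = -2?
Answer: 1450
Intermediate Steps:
P(s, A) = 4 - 2*A
R(U, w) = 4 + w
v(H, T) = 6 + 3*T (v(H, T) = -9 + 3*((2 + 3) + T) = -9 + 3*(5 + T) = -9 + (15 + 3*T) = 6 + 3*T)
j(M, B) = 2 - 11*B (j(M, B) = -11*B + (4 - 2*1) = -11*B + (4 - 2) = -11*B + 2 = 2 - 11*B)
j(-7, v(R(6, f(-3, 2)), 0))*(-24) - 86 = (2 - 11*(6 + 3*0))*(-24) - 86 = (2 - 11*(6 + 0))*(-24) - 86 = (2 - 11*6)*(-24) - 86 = (2 - 66)*(-24) - 86 = -64*(-24) - 86 = 1536 - 86 = 1450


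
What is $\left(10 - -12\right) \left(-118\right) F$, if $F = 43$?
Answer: $-111628$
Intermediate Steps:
$\left(10 - -12\right) \left(-118\right) F = \left(10 - -12\right) \left(-118\right) 43 = \left(10 + 12\right) \left(-118\right) 43 = 22 \left(-118\right) 43 = \left(-2596\right) 43 = -111628$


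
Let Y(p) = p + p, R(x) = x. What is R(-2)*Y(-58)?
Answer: 232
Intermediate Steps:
Y(p) = 2*p
R(-2)*Y(-58) = -4*(-58) = -2*(-116) = 232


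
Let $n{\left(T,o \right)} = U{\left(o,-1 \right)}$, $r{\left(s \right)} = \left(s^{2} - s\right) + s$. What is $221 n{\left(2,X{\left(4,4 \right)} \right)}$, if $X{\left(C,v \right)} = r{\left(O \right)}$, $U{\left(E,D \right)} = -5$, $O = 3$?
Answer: $-1105$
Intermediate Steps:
$r{\left(s \right)} = s^{2}$
$X{\left(C,v \right)} = 9$ ($X{\left(C,v \right)} = 3^{2} = 9$)
$n{\left(T,o \right)} = -5$
$221 n{\left(2,X{\left(4,4 \right)} \right)} = 221 \left(-5\right) = -1105$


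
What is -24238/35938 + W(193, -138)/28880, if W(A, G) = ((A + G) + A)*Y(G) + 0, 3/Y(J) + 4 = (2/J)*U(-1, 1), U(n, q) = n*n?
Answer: -12233943503/17968460930 ≈ -0.68086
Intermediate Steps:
U(n, q) = n²
Y(J) = 3/(-4 + 2/J) (Y(J) = 3/(-4 + (2/J)*(-1)²) = 3/(-4 + (2/J)*1) = 3/(-4 + 2/J))
W(A, G) = -3*G*(G + 2*A)/(-2 + 4*G) (W(A, G) = ((A + G) + A)*(-3*G/(-2 + 4*G)) + 0 = (G + 2*A)*(-3*G/(-2 + 4*G)) + 0 = -3*G*(G + 2*A)/(-2 + 4*G) + 0 = -3*G*(G + 2*A)/(-2 + 4*G))
-24238/35938 + W(193, -138)/28880 = -24238/35938 - 3*(-138)*(-138 + 2*193)/(-2 + 4*(-138))/28880 = -24238*1/35938 - 3*(-138)*(-138 + 386)/(-2 - 552)*(1/28880) = -12119/17969 - 3*(-138)*248/(-554)*(1/28880) = -12119/17969 - 3*(-138)*(-1/554)*248*(1/28880) = -12119/17969 - 51336/277*1/28880 = -12119/17969 - 6417/999970 = -12233943503/17968460930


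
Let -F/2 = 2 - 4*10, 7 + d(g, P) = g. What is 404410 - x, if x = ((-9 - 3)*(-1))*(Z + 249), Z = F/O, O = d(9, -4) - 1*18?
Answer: 401479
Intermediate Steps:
d(g, P) = -7 + g
F = 76 (F = -2*(2 - 4*10) = -2*(2 - 40) = -2*(-38) = 76)
O = -16 (O = (-7 + 9) - 1*18 = 2 - 18 = -16)
Z = -19/4 (Z = 76/(-16) = 76*(-1/16) = -19/4 ≈ -4.7500)
x = 2931 (x = ((-9 - 3)*(-1))*(-19/4 + 249) = -12*(-1)*(977/4) = 12*(977/4) = 2931)
404410 - x = 404410 - 1*2931 = 404410 - 2931 = 401479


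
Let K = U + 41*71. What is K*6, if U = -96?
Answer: 16890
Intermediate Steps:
K = 2815 (K = -96 + 41*71 = -96 + 2911 = 2815)
K*6 = 2815*6 = 16890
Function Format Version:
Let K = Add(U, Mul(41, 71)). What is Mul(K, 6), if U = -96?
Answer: 16890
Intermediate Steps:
K = 2815 (K = Add(-96, Mul(41, 71)) = Add(-96, 2911) = 2815)
Mul(K, 6) = Mul(2815, 6) = 16890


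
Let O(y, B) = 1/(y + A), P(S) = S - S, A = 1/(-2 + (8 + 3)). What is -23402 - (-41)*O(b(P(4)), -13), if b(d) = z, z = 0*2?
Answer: -23033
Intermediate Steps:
A = 1/9 (A = 1/(-2 + 11) = 1/9 ≈ 0.11111)
z = 0
P(S) = 0
b(d) = 0
O(y, B) = 1/(1/9 + y) (O(y, B) = 1/(y + 1/9) = 1/(1/9 + y))
-23402 - (-41)*O(b(P(4)), -13) = -23402 - (-41)*9/(1 + 9*0) = -23402 - (-41)*9/(1 + 0) = -23402 - (-41)*9/1 = -23402 - (-41)*9*1 = -23402 - (-41)*9 = -23402 - 1*(-369) = -23402 + 369 = -23033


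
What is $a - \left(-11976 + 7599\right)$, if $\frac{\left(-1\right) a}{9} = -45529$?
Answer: $414138$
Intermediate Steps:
$a = 409761$ ($a = \left(-9\right) \left(-45529\right) = 409761$)
$a - \left(-11976 + 7599\right) = 409761 - \left(-11976 + 7599\right) = 409761 - -4377 = 409761 + 4377 = 414138$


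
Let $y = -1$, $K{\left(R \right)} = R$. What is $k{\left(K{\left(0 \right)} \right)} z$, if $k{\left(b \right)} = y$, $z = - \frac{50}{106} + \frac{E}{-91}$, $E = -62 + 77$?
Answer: $\frac{3070}{4823} \approx 0.63653$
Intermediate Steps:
$E = 15$
$z = - \frac{3070}{4823}$ ($z = - \frac{50}{106} + \frac{15}{-91} = \left(-50\right) \frac{1}{106} + 15 \left(- \frac{1}{91}\right) = - \frac{25}{53} - \frac{15}{91} = - \frac{3070}{4823} \approx -0.63653$)
$k{\left(b \right)} = -1$
$k{\left(K{\left(0 \right)} \right)} z = \left(-1\right) \left(- \frac{3070}{4823}\right) = \frac{3070}{4823}$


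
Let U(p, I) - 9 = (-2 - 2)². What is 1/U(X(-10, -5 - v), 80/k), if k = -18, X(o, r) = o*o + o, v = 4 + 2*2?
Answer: 1/25 ≈ 0.040000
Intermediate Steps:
v = 8 (v = 4 + 4 = 8)
X(o, r) = o + o² (X(o, r) = o² + o = o + o²)
U(p, I) = 25 (U(p, I) = 9 + (-2 - 2)² = 9 + (-4)² = 9 + 16 = 25)
1/U(X(-10, -5 - v), 80/k) = 1/25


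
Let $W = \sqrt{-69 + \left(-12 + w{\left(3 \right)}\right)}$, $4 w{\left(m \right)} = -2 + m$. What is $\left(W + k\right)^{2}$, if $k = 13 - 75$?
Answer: $\frac{\left(124 - i \sqrt{323}\right)^{2}}{4} \approx 3763.3 - 1114.3 i$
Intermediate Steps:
$w{\left(m \right)} = - \frac{1}{2} + \frac{m}{4}$ ($w{\left(m \right)} = \frac{-2 + m}{4} = - \frac{1}{2} + \frac{m}{4}$)
$k = -62$
$W = \frac{i \sqrt{323}}{2}$ ($W = \sqrt{-69 + \left(-12 + \left(- \frac{1}{2} + \frac{1}{4} \cdot 3\right)\right)} = \sqrt{-69 + \left(-12 + \left(- \frac{1}{2} + \frac{3}{4}\right)\right)} = \sqrt{-69 + \left(-12 + \frac{1}{4}\right)} = \sqrt{-69 - \frac{47}{4}} = \sqrt{- \frac{323}{4}} = \frac{i \sqrt{323}}{2} \approx 8.9861 i$)
$\left(W + k\right)^{2} = \left(\frac{i \sqrt{323}}{2} - 62\right)^{2} = \left(-62 + \frac{i \sqrt{323}}{2}\right)^{2}$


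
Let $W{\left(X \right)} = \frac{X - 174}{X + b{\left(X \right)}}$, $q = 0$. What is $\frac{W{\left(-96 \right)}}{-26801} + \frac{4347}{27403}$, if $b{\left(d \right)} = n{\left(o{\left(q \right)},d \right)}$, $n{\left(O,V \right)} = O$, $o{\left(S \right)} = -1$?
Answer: $\frac{11293484049}{71239496891} \approx 0.15853$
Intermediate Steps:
$b{\left(d \right)} = -1$
$W{\left(X \right)} = \frac{-174 + X}{-1 + X}$ ($W{\left(X \right)} = \frac{X - 174}{X - 1} = \frac{-174 + X}{-1 + X}$)
$\frac{W{\left(-96 \right)}}{-26801} + \frac{4347}{27403} = \frac{\frac{1}{-1 - 96} \left(-174 - 96\right)}{-26801} + \frac{4347}{27403} = \frac{1}{-97} \left(-270\right) \left(- \frac{1}{26801}\right) + 4347 \cdot \frac{1}{27403} = \left(- \frac{1}{97}\right) \left(-270\right) \left(- \frac{1}{26801}\right) + \frac{4347}{27403} = \frac{270}{97} \left(- \frac{1}{26801}\right) + \frac{4347}{27403} = - \frac{270}{2599697} + \frac{4347}{27403} = \frac{11293484049}{71239496891}$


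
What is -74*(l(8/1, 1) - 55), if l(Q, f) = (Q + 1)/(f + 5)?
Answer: 3959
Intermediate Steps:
l(Q, f) = (1 + Q)/(5 + f)
-74*(l(8/1, 1) - 55) = -74*((1 + 8/1)/(5 + 1) - 55) = -74*((1 + 8*1)/6 - 55) = -74*((1 + 8)/6 - 55) = -74*((⅙)*9 - 55) = -74*(3/2 - 55) = -74*(-107/2) = 3959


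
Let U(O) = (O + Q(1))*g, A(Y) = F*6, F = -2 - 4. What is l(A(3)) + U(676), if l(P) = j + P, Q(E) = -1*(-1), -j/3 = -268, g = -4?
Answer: -1940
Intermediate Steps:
F = -6
j = 804 (j = -3*(-268) = 804)
Q(E) = 1
A(Y) = -36 (A(Y) = -6*6 = -36)
l(P) = 804 + P
U(O) = -4 - 4*O (U(O) = (O + 1)*(-4) = (1 + O)*(-4) = -4 - 4*O)
l(A(3)) + U(676) = (804 - 36) + (-4 - 4*676) = 768 + (-4 - 2704) = 768 - 2708 = -1940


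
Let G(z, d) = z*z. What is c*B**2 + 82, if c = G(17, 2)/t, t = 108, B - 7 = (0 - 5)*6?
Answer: 161737/108 ≈ 1497.6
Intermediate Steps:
B = -23 (B = 7 + (0 - 5)*6 = 7 - 5*6 = 7 - 30 = -23)
G(z, d) = z**2
c = 289/108 (c = 17**2/108 = 289*(1/108) = 289/108 ≈ 2.6759)
c*B**2 + 82 = (289/108)*(-23)**2 + 82 = (289/108)*529 + 82 = 152881/108 + 82 = 161737/108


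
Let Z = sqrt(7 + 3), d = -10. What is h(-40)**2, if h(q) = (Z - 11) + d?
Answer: (21 - sqrt(10))**2 ≈ 318.18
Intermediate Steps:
Z = sqrt(10) ≈ 3.1623
h(q) = -21 + sqrt(10) (h(q) = (sqrt(10) - 11) - 10 = (-11 + sqrt(10)) - 10 = -21 + sqrt(10))
h(-40)**2 = (-21 + sqrt(10))**2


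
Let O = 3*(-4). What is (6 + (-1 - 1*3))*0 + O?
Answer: -12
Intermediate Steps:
O = -12
(6 + (-1 - 1*3))*0 + O = (6 + (-1 - 1*3))*0 - 12 = (6 + (-1 - 3))*0 - 12 = (6 - 4)*0 - 12 = 2*0 - 12 = 0 - 12 = -12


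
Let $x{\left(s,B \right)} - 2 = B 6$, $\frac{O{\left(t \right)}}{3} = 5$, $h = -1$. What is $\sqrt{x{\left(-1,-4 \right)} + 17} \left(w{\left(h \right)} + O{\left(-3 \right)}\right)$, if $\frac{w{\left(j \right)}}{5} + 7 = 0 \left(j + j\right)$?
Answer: $- 20 i \sqrt{5} \approx - 44.721 i$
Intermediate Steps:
$O{\left(t \right)} = 15$ ($O{\left(t \right)} = 3 \cdot 5 = 15$)
$x{\left(s,B \right)} = 2 + 6 B$ ($x{\left(s,B \right)} = 2 + B 6 = 2 + 6 B$)
$w{\left(j \right)} = -35$ ($w{\left(j \right)} = -35 + 5 \cdot 0 \left(j + j\right) = -35 + 5 \cdot 0 \cdot 2 j = -35 + 5 \cdot 0 = -35 + 0 = -35$)
$\sqrt{x{\left(-1,-4 \right)} + 17} \left(w{\left(h \right)} + O{\left(-3 \right)}\right) = \sqrt{\left(2 + 6 \left(-4\right)\right) + 17} \left(-35 + 15\right) = \sqrt{\left(2 - 24\right) + 17} \left(-20\right) = \sqrt{-22 + 17} \left(-20\right) = \sqrt{-5} \left(-20\right) = i \sqrt{5} \left(-20\right) = - 20 i \sqrt{5}$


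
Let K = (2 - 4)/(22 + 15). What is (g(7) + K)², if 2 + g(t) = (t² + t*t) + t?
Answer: 14508481/1369 ≈ 10598.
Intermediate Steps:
g(t) = -2 + t + 2*t² (g(t) = -2 + ((t² + t*t) + t) = -2 + ((t² + t²) + t) = -2 + (2*t² + t) = -2 + (t + 2*t²) = -2 + t + 2*t²)
K = -2/37 ≈ -0.054054
(g(7) + K)² = ((-2 + 7 + 2*7²) - 2/37)² = ((-2 + 7 + 2*49) - 2/37)² = ((-2 + 7 + 98) - 2/37)² = (103 - 2/37)² = (3809/37)² = 14508481/1369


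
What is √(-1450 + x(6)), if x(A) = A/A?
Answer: 3*I*√161 ≈ 38.066*I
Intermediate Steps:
x(A) = 1
√(-1450 + x(6)) = √(-1450 + 1) = √(-1449) = 3*I*√161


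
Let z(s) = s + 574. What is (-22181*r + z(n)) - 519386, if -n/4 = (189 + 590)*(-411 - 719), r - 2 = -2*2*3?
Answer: 3224078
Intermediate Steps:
r = -10 (r = 2 - 2*2*3 = 2 - 4*3 = 2 - 12 = -10)
n = 3521080 (n = -4*(189 + 590)*(-411 - 719) = -3116*(-1130) = -4*(-880270) = 3521080)
z(s) = 574 + s
(-22181*r + z(n)) - 519386 = (-22181*(-10) + (574 + 3521080)) - 519386 = (221810 + 3521654) - 519386 = 3743464 - 519386 = 3224078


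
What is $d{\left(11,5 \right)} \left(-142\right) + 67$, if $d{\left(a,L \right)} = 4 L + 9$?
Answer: $-4051$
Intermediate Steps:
$d{\left(a,L \right)} = 9 + 4 L$
$d{\left(11,5 \right)} \left(-142\right) + 67 = \left(9 + 4 \cdot 5\right) \left(-142\right) + 67 = \left(9 + 20\right) \left(-142\right) + 67 = 29 \left(-142\right) + 67 = -4118 + 67 = -4051$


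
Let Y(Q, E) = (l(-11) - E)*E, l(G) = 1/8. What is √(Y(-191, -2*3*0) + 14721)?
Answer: √14721 ≈ 121.33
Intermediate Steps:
l(G) = ⅛
Y(Q, E) = E*(⅛ - E) (Y(Q, E) = (⅛ - E)*E = E*(⅛ - E))
√(Y(-191, -2*3*0) + 14721) = √((-2*3*0)*(⅛ - (-2*3)*0) + 14721) = √((-6*0)*(⅛ - (-6)*0) + 14721) = √(0*(⅛ - 1*0) + 14721) = √(0*(⅛ + 0) + 14721) = √(0*(⅛) + 14721) = √(0 + 14721) = √14721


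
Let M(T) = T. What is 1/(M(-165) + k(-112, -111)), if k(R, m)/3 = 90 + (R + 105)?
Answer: 1/84 ≈ 0.011905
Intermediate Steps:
k(R, m) = 585 + 3*R (k(R, m) = 3*(90 + (R + 105)) = 3*(90 + (105 + R)) = 3*(195 + R) = 585 + 3*R)
1/(M(-165) + k(-112, -111)) = 1/(-165 + (585 + 3*(-112))) = 1/(-165 + (585 - 336)) = 1/(-165 + 249) = 1/84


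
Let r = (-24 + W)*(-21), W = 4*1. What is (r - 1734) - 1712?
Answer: -3026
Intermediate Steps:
W = 4
r = 420 (r = (-24 + 4)*(-21) = -20*(-21) = 420)
(r - 1734) - 1712 = (420 - 1734) - 1712 = -1314 - 1712 = -3026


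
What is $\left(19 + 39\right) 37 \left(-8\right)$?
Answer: $-17168$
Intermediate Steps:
$\left(19 + 39\right) 37 \left(-8\right) = 58 \cdot 37 \left(-8\right) = 2146 \left(-8\right) = -17168$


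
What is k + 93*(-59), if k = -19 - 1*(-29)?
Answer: -5477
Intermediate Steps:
k = 10 (k = -19 + 29 = 10)
k + 93*(-59) = 10 + 93*(-59) = 10 - 5487 = -5477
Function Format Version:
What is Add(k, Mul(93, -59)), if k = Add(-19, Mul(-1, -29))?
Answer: -5477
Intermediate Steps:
k = 10 (k = Add(-19, 29) = 10)
Add(k, Mul(93, -59)) = Add(10, Mul(93, -59)) = Add(10, -5487) = -5477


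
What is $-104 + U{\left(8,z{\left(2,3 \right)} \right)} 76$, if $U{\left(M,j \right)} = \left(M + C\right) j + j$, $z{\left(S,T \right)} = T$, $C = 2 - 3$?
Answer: $1720$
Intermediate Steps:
$C = -1$
$U{\left(M,j \right)} = j + j \left(-1 + M\right)$ ($U{\left(M,j \right)} = \left(M - 1\right) j + j = \left(-1 + M\right) j + j = j \left(-1 + M\right) + j = j + j \left(-1 + M\right)$)
$-104 + U{\left(8,z{\left(2,3 \right)} \right)} 76 = -104 + 8 \cdot 3 \cdot 76 = -104 + 24 \cdot 76 = -104 + 1824 = 1720$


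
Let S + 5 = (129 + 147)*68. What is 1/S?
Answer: 1/18763 ≈ 5.3296e-5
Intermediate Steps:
S = 18763 (S = -5 + (129 + 147)*68 = -5 + 276*68 = -5 + 18768 = 18763)
1/S = 1/18763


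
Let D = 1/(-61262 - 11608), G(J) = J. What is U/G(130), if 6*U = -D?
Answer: 1/56838600 ≈ 1.7594e-8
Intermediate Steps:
D = -1/72870 (D = 1/(-72870) = -1/72870 ≈ -1.3723e-5)
U = 1/437220 (U = (-1*(-1/72870))/6 = (1/6)*(1/72870) = 1/437220 ≈ 2.2872e-6)
U/G(130) = (1/437220)/130 = (1/437220)*(1/130) = 1/56838600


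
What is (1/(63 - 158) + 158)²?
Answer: 225270081/9025 ≈ 24961.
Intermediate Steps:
(1/(63 - 158) + 158)² = (1/(-95) + 158)² = (-1/95 + 158)² = (15009/95)² = 225270081/9025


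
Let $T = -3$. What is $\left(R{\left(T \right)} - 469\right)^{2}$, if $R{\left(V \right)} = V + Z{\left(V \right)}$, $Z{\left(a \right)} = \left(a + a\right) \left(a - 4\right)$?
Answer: $184900$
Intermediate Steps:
$Z{\left(a \right)} = 2 a \left(-4 + a\right)$
$R{\left(V \right)} = V + 2 V \left(-4 + V\right)$
$\left(R{\left(T \right)} - 469\right)^{2} = \left(- 3 \left(-7 + 2 \left(-3\right)\right) - 469\right)^{2} = \left(- 3 \left(-7 - 6\right) - 469\right)^{2} = \left(\left(-3\right) \left(-13\right) - 469\right)^{2} = \left(39 - 469\right)^{2} = \left(-430\right)^{2} = 184900$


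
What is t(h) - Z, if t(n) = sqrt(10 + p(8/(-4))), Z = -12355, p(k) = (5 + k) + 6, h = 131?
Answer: 12355 + sqrt(19) ≈ 12359.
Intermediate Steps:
p(k) = 11 + k
t(n) = sqrt(19) (t(n) = sqrt(10 + (11 + 8/(-4))) = sqrt(10 + (11 + 8*(-1/4))) = sqrt(10 + (11 - 2)) = sqrt(10 + 9) = sqrt(19))
t(h) - Z = sqrt(19) - 1*(-12355) = sqrt(19) + 12355 = 12355 + sqrt(19)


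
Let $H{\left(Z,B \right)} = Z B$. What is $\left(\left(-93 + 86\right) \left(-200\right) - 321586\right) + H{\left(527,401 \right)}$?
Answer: $-108859$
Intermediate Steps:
$H{\left(Z,B \right)} = B Z$
$\left(\left(-93 + 86\right) \left(-200\right) - 321586\right) + H{\left(527,401 \right)} = \left(\left(-93 + 86\right) \left(-200\right) - 321586\right) + 401 \cdot 527 = \left(\left(-7\right) \left(-200\right) - 321586\right) + 211327 = \left(1400 - 321586\right) + 211327 = -320186 + 211327 = -108859$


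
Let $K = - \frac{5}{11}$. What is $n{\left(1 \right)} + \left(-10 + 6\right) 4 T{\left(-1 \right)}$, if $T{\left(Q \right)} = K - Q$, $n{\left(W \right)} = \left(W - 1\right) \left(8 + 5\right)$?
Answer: $- \frac{96}{11} \approx -8.7273$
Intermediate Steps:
$n{\left(W \right)} = -13 + 13 W$ ($n{\left(W \right)} = \left(-1 + W\right) 13 = -13 + 13 W$)
$K = - \frac{5}{11}$ ($K = \left(-5\right) \frac{1}{11} = - \frac{5}{11} \approx -0.45455$)
$T{\left(Q \right)} = - \frac{5}{11} - Q$
$n{\left(1 \right)} + \left(-10 + 6\right) 4 T{\left(-1 \right)} = \left(-13 + 13 \cdot 1\right) + \left(-10 + 6\right) 4 \left(- \frac{5}{11} - -1\right) = \left(-13 + 13\right) + \left(-4\right) 4 \left(- \frac{5}{11} + 1\right) = 0 - \frac{96}{11} = - \frac{96}{11}$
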